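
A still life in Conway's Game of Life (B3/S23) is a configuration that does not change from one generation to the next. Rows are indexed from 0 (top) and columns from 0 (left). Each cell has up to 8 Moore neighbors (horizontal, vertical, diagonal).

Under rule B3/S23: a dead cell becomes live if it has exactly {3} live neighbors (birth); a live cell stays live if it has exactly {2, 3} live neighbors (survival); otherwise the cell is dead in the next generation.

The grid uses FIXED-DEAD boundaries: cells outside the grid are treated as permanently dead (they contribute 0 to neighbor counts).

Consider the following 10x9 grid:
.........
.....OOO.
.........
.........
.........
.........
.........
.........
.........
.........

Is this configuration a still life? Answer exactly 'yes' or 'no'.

Answer: no

Derivation:
Compute generation 1 and compare to generation 0 (given above):
Generation 1:
......O..
......O..
......O..
.........
.........
.........
.........
.........
.........
.........
Cell (0,6) differs: gen0=0 vs gen1=1 -> NOT a still life.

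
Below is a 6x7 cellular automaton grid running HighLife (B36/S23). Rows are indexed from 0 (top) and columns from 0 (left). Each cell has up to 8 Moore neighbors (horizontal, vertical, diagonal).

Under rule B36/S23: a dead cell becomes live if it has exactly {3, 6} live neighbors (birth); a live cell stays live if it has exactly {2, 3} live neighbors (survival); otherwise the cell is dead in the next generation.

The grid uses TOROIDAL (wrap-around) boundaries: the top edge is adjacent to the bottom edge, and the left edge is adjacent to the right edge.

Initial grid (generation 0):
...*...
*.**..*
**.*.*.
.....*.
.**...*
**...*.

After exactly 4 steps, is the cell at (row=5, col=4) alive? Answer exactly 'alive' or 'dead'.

Simulating step by step:
Generation 0 (given above): 16 live cells
Generation 1: 18 live cells
...**..
*..*..*
**.*.*.
....**.
.**..**
**....*
Generation 2: 23 live cells
.*****.
**.*.**
****.*.
...*...
.**.*..
.*.**.*
Generation 3: 9 live cells
*......
.......
...*.*.
*.*....
**..**.
.......
Generation 4: 10 live cells
.......
.......
.......
*.**.*.
**....*
**....*

Cell (5,4) at generation 4: 0 -> dead

Answer: dead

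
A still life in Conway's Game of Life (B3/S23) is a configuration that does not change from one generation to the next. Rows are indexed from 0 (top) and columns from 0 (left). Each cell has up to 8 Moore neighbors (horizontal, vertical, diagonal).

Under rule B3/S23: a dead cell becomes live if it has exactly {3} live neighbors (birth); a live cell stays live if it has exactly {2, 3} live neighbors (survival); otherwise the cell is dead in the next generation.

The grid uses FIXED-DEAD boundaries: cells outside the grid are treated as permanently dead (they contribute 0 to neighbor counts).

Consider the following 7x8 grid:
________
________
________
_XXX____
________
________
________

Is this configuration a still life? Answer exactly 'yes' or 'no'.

Answer: no

Derivation:
Compute generation 1 and compare to generation 0 (given above):
Generation 1:
________
________
__X_____
__X_____
__X_____
________
________
Cell (2,2) differs: gen0=0 vs gen1=1 -> NOT a still life.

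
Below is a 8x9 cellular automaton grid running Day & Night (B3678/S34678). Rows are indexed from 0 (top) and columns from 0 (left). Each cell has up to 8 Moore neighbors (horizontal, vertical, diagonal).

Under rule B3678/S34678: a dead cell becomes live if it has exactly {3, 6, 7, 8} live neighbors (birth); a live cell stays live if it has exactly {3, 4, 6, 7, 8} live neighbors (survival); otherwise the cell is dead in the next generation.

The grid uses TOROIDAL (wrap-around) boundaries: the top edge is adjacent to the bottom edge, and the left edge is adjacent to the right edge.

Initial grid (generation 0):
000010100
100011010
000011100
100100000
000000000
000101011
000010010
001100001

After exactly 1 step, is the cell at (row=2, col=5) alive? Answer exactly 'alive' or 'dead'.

Answer: alive

Derivation:
Simulating step by step:
Generation 0 (given above): 20 live cells
Generation 1: 25 live cells
000010011
000111000
000111101
000011000
000010001
000010100
001010110
000111010

Cell (2,5) at generation 1: 1 -> alive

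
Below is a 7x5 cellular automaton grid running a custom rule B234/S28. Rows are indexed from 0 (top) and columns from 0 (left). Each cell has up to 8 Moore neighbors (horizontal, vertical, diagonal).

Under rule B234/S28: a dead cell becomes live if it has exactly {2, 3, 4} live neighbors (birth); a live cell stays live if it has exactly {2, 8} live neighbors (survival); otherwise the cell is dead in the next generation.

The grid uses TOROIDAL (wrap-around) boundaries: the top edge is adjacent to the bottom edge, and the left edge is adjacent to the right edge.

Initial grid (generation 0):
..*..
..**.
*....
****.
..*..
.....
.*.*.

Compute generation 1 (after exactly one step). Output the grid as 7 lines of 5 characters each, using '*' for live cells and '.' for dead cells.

Simulating step by step:
Generation 0 (given above): 11 live cells
Generation 1: 21 live cells
(generation 1 grid is the final answer)

Answer: .*.**
.****
*..**
*..**
**.**
.***.
..*..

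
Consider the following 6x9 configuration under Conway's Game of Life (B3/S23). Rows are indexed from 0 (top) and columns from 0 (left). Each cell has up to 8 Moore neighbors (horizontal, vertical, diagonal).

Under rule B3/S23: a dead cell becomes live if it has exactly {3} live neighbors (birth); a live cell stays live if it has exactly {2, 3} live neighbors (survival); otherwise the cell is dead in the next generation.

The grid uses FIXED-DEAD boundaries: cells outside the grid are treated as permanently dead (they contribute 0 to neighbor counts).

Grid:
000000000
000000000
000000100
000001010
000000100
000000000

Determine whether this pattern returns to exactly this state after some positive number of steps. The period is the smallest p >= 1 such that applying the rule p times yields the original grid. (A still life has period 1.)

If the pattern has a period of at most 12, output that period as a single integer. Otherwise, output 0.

Answer: 1

Derivation:
Simulating and comparing each generation to the original:
Gen 0 (original, given above): 4 live cells
Gen 1: 4 live cells, MATCHES original -> period = 1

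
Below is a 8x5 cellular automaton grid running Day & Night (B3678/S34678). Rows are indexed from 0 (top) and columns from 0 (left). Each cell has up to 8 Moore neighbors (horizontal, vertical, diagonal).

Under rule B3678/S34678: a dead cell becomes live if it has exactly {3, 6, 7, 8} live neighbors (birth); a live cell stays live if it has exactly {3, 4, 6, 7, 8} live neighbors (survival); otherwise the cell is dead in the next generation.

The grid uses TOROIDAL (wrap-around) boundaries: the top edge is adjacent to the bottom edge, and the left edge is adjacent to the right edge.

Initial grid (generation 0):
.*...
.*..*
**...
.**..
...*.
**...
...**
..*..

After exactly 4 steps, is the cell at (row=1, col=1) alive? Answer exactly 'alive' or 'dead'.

Simulating step by step:
Generation 0 (given above): 13 live cells
Generation 1: 16 live cells
*.*..
.**..
**...
***..
*....
..**.
***..
...*.
Generation 2: 17 live cells
..**.
..*..
**...
*...*
...**
*.*.*
.**.*
*...*
Generation 3: 23 live cells
.*.**
..**.
**..*
**.**
.*.*.
*.***
**..*
*...*
Generation 4: 20 live cells
...**
..**.
.*...
**.*.
***.*
..**.
***.*
*.*..

Cell (1,1) at generation 4: 0 -> dead

Answer: dead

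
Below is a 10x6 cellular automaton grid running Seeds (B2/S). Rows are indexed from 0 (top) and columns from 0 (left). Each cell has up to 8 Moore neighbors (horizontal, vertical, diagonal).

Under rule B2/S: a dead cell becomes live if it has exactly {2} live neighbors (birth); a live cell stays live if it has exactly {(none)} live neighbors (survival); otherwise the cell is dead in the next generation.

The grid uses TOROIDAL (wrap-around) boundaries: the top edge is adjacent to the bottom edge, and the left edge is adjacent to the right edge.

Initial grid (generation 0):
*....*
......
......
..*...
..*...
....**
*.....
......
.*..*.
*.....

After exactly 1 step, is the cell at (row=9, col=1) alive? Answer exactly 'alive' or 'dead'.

Answer: dead

Derivation:
Simulating step by step:
Generation 0 (given above): 10 live cells
Generation 1: 18 live cells
.*....
*....*
......
.*.*..
.*..**
**.*..
....*.
**...*
*....*
....*.

Cell (9,1) at generation 1: 0 -> dead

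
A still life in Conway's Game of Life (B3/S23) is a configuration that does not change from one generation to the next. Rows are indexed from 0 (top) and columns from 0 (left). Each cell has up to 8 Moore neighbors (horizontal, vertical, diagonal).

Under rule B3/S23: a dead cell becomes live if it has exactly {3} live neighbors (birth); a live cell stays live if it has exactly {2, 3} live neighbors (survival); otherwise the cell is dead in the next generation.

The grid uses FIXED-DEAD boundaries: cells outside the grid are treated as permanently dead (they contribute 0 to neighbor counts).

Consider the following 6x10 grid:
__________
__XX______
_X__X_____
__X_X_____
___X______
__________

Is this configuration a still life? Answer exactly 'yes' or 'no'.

Answer: yes

Derivation:
Compute generation 1 and compare to generation 0 (given above):
Generation 1:
__________
__XX______
_X__X_____
__X_X_____
___X______
__________
The grids are IDENTICAL -> still life.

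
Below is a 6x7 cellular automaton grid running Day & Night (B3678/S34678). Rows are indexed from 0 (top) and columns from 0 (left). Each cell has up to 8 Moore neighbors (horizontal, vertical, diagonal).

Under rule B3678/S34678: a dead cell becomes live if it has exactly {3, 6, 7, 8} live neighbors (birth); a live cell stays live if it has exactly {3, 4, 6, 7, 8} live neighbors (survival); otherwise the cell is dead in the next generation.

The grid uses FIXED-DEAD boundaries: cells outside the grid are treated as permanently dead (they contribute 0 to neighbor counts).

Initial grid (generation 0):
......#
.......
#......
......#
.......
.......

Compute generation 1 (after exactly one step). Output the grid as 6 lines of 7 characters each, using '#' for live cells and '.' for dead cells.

Answer: .......
.......
.......
.......
.......
.......

Derivation:
Simulating step by step:
Generation 0 (given above): 3 live cells
Generation 1: 0 live cells
(generation 1 grid is the final answer)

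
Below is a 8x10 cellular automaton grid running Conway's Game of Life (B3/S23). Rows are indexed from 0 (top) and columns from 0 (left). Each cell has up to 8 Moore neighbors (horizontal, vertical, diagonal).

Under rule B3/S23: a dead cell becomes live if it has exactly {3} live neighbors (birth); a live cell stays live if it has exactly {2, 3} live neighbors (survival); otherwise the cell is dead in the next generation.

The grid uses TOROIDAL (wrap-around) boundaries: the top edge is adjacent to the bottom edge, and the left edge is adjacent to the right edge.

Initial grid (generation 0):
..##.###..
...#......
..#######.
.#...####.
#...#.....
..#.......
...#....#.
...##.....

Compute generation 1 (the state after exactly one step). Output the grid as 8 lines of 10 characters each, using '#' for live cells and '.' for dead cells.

Answer: ..#..##...
........#.
..##....#.
.##.....##
.#...###..
...#......
..###.....
.....###..

Derivation:
Simulating step by step:
Generation 0 (given above): 25 live cells
Generation 1: 22 live cells
(generation 1 grid is the final answer)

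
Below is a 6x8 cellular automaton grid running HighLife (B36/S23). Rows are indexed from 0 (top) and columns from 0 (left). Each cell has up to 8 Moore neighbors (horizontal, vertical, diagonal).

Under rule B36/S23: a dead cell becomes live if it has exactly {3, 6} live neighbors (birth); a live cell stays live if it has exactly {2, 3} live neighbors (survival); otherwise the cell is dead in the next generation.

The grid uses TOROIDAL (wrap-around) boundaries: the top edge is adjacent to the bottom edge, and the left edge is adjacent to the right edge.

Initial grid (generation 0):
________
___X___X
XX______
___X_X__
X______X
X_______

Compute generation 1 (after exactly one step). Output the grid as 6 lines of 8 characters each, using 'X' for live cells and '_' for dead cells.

Simulating step by step:
Generation 0 (given above): 9 live cells
Generation 1: 10 live cells
(generation 1 grid is the final answer)

Answer: ________
X_______
X_X_X___
_X_____X
X______X
X______X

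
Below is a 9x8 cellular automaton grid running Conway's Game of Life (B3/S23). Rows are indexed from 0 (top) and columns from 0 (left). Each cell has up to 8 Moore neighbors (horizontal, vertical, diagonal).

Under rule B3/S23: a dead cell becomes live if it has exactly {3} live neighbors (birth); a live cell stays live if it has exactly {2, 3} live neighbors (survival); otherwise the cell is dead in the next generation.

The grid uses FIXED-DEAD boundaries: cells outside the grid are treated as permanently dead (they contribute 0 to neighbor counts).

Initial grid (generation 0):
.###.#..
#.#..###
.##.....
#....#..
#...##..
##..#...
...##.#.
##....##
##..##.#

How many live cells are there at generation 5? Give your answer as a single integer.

Simulating step by step:
Generation 0 (given above): 31 live cells
Generation 1: 34 live cells
.#####..
#...###.
#.#..#..
#...##..
#...##..
##......
..###.##
####...#
##...#.#
Generation 2: 26 live cells
.###..#.
#.....#.
#..#....
#..#..#.
#...##..
###...#.
....#.##
#....#.#
#.....#.
Generation 3: 27 live cells
.##.....
#..#....
##......
##.#.#..
#.#####.
##.##.##
#......#
.....#.#
......#.
Generation 4: 17 live cells
.##.....
#.......
....#...
...#.##.
.......#
#......#
##..##.#
.......#
......#.
Generation 5: 16 live cells
.#......
.#......
....##..
....###.
.......#
##.....#
##.....#
.....#.#
........
Population at generation 5: 16

Answer: 16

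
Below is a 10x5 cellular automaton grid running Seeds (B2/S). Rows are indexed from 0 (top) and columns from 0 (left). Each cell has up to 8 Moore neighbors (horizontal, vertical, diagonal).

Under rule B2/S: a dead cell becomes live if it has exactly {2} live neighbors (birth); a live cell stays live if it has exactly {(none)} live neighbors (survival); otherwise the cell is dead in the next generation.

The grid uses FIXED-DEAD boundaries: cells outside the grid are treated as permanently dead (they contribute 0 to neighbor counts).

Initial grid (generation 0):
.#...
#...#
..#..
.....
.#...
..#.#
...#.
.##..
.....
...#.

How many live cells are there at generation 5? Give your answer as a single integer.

Answer: 4

Derivation:
Simulating step by step:
Generation 0 (given above): 11 live cells
Generation 1: 14 live cells
#....
..##.
.#.#.
.##..
..##.
.#...
....#
...#.
.#.#.
.....
Generation 2: 15 live cells
.###.
#...#
#...#
#...#
#....
....#
..##.
.....
....#
..#..
Generation 3: 13 live cells
#...#
.....
.....
...#.
.#.##
.##..
....#
..#.#
...#.
...#.
Generation 4: 4 live cells
.....
.....
.....
.....
#....
#....
.....
.....
.....
..#.#
Generation 5: 4 live cells
.....
.....
.....
.....
.#...
.#...
.....
.....
...#.
...#.
Population at generation 5: 4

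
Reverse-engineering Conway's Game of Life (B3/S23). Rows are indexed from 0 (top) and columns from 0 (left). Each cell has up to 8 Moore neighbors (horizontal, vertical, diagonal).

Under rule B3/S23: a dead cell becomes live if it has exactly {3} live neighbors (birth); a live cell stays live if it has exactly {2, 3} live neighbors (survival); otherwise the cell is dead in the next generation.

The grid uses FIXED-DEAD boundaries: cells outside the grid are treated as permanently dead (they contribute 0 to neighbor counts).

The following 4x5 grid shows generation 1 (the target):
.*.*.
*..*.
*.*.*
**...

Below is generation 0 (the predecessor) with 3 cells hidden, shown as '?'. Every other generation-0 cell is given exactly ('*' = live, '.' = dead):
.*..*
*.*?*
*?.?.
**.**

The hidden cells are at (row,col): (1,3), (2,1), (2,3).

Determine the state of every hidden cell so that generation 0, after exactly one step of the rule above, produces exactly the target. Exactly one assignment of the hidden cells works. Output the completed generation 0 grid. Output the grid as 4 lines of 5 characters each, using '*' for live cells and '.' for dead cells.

Answer: .*..*
*.*.*
*....
**.**

Derivation:
Hidden generation-0 cells (in order): (1,3), (2,1), (2,3).
A hidden cell only influences target cells in its own 3x3 neighborhood. Try each of the 2^3 = 8 assignments, step the completed generation 0 forward once under B3/S23, and compare with the target:
  (1,3)=. (2,1)=. (2,3)=. -> step reproduces the target at every cell -> ACCEPT
  (1,3)=. (2,1)=. (2,3)=* -> step gives (1,2)='*' but target has '.' -> reject
  (1,3)=. (2,1)=* (2,3)=. -> step gives (1,2)='*' but target has '.' -> reject
  (1,3)=. (2,1)=* (2,3)=* -> step gives (1,2)='*' but target has '.' -> reject
  (1,3)=* (2,1)=. (2,3)=. -> step gives (0,2)='*' but target has '.' -> reject
  (1,3)=* (2,1)=. (2,3)=* -> step gives (0,2)='*' but target has '.' -> reject
  (1,3)=* (2,1)=* (2,3)=. -> step gives (0,2)='*' but target has '.' -> reject
  (1,3)=* (2,1)=* (2,3)=* -> step gives (0,2)='*' but target has '.' -> reject
Unique solution: (1,3)=dead, (2,1)=dead, (2,3)=dead.
Check: live-neighbor counts of every cell in the completed generation 0:
22231
24131
35343
22211
Applying B3/S23 to generation 0 with these counts gives:
.*.*.
*..*.
*.*.*
**...
which matches the target exactly.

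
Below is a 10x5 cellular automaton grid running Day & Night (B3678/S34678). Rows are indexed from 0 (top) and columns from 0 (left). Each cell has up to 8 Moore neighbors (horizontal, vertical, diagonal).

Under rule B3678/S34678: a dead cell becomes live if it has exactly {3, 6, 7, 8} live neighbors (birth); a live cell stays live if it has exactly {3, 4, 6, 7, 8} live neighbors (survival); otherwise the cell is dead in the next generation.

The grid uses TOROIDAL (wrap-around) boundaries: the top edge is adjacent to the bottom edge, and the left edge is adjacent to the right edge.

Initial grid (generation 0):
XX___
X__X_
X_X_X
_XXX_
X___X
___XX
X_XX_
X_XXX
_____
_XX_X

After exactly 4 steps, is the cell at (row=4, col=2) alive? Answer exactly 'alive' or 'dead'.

Simulating step by step:
Generation 0 (given above): 24 live cells
Generation 1: 25 live cells
XX_X_
X_X__
X_X_X
_XXX_
XX__X
_XXX_
X_XXX
__XXX
_____
_X___
Generation 2: 29 live cells
XX__X
XXX__
XXX_X
X_XX_
X_X_X
X___X
X_XX_
XXX_X
__XX_
X_X__
Generation 3: 26 live cells
_X_XX
XXX__
_X__X
_XX_X
X____
X_X__
_XXXX
X__XX
_XXX_
X_X__
Generation 4: 22 live cells
___XX
_XX__
X____
_X_X_
X_XXX
X_X__
_XX__
X_XX_
_XXX_
X____

Cell (4,2) at generation 4: 1 -> alive

Answer: alive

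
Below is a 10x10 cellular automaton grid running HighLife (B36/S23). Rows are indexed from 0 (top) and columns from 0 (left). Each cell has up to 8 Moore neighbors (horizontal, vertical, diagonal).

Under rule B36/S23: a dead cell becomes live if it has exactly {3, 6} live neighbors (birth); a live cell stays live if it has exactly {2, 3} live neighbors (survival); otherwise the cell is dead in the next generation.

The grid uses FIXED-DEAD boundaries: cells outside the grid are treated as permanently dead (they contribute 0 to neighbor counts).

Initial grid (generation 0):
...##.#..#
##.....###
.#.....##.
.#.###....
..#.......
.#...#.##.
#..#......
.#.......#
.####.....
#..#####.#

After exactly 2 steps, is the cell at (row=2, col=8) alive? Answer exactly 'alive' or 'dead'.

Simulating step by step:
Generation 0 (given above): 36 live cells
Generation 1: 36 live cells
.......#.#
###...#..#
.#..#.##.#
.#.##.....
.###.##...
.##.......
###.....#.
##..#.....
##....#.#.
.#...##...
Generation 2: 28 live cells
.#......#.
###..##..#
....#.###.
###....#..
#....#....
..........
...#......
.......#..
..#...##..
##...###..

Cell (2,8) at generation 2: 1 -> alive

Answer: alive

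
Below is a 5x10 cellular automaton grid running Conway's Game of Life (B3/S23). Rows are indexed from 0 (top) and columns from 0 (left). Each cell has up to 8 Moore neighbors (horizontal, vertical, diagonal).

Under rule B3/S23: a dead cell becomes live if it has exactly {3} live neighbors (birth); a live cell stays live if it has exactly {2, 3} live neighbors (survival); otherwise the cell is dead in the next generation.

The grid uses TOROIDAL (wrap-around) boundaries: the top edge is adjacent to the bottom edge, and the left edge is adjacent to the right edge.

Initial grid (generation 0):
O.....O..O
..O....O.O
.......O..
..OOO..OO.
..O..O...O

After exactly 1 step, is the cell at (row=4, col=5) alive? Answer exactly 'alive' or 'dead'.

Answer: alive

Derivation:
Simulating step by step:
Generation 0 (given above): 15 live cells
Generation 1: 25 live cells
OO....O..O
O.....OO.O
..O...OO..
..OOO.OOO.
OOO.OOOO.O

Cell (4,5) at generation 1: 1 -> alive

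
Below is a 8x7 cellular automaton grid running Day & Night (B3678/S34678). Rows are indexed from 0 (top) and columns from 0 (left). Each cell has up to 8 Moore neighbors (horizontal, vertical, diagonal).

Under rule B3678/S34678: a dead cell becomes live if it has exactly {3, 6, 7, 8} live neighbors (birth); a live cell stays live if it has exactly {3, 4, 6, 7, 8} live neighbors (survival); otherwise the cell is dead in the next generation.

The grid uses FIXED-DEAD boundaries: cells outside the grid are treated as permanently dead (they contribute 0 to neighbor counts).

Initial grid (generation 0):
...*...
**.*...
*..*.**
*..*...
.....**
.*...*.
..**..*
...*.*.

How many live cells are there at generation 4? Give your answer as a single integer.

Simulating step by step:
Generation 0 (given above): 19 live cells
Generation 1: 10 live cells
..*....
.......
*......
.......
....*..
..*.**.
..*..*.
..*.*..
Generation 2: 7 live cells
.......
.......
.......
.......
...*.*.
....**.
.*...*.
...*...
Generation 3: 3 live cells
.......
.......
.......
.......
.......
....***
.......
.......
Generation 4: 2 live cells
.......
.......
.......
.......
.....*.
.......
.....*.
.......
Population at generation 4: 2

Answer: 2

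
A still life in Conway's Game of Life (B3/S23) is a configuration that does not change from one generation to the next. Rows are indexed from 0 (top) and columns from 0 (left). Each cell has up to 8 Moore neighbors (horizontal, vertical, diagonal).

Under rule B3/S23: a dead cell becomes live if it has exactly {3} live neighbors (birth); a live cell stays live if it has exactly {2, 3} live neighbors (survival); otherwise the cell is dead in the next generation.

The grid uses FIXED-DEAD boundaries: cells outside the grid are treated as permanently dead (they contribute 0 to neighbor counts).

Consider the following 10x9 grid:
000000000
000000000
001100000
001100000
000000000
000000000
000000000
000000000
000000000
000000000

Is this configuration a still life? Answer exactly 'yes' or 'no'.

Answer: yes

Derivation:
Compute generation 1 and compare to generation 0 (given above):
Generation 1:
000000000
000000000
001100000
001100000
000000000
000000000
000000000
000000000
000000000
000000000
The grids are IDENTICAL -> still life.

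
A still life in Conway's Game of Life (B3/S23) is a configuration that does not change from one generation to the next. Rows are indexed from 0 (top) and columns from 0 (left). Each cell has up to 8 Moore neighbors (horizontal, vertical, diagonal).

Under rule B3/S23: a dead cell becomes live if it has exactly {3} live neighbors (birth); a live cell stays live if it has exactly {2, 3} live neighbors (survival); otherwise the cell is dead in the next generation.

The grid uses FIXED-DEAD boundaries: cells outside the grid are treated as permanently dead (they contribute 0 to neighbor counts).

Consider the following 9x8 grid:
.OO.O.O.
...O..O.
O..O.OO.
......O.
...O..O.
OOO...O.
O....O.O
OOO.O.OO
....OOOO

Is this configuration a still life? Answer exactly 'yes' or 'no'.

Compute generation 1 and compare to generation 0 (given above):
Generation 1:
..OO.O..
.O.O..OO
....OOOO
....O.OO
.OO..OOO
OOO..OOO
...O.O.O
OO.OO...
.O.OO..O
Cell (0,1) differs: gen0=1 vs gen1=0 -> NOT a still life.

Answer: no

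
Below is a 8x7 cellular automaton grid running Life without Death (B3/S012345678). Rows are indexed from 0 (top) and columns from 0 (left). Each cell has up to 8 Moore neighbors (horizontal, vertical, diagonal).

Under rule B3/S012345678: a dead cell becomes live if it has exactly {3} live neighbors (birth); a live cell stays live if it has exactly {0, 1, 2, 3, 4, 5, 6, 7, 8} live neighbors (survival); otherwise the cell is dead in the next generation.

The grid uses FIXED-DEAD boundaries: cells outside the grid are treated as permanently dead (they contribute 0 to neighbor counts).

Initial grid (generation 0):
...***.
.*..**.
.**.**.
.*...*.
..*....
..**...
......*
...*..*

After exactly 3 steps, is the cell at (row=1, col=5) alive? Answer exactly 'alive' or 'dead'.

Simulating step by step:
Generation 0 (given above): 18 live cells
Generation 1: 28 live cells
...***.
.*..***
*******
.*.***.
.***...
..**...
..**..*
...*..*
Generation 2: 34 live cells
...****
**..***
*******
.*.****
.***...
..***..
..***.*
..**..*
Generation 3: 38 live cells
...****
**..***
*******
.*.****
.***...
..****.
.****.*
..*****

Cell (1,5) at generation 3: 1 -> alive

Answer: alive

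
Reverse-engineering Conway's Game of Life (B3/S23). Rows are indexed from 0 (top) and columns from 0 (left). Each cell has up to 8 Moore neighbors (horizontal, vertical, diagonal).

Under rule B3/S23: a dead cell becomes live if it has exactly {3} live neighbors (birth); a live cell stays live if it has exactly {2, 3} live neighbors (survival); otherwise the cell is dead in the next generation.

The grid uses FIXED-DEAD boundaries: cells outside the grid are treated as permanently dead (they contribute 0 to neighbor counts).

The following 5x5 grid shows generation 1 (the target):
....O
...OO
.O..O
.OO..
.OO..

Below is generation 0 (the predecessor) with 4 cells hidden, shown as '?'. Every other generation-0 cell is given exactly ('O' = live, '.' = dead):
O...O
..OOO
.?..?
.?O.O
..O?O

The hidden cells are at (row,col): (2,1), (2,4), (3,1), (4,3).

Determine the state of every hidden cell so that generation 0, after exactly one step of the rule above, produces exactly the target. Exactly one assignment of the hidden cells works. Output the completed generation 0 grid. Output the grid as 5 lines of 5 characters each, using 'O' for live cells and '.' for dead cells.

Answer: O...O
..OOO
.....
.OO.O
..O.O

Derivation:
Hidden generation-0 cells (in order): (2,1), (2,4), (3,1), (4,3).
A hidden cell only influences target cells in its own 3x3 neighborhood. Try each of the 2^4 = 16 assignments, step the completed generation 0 forward once under B3/S23, and compare with the target:
  (2,1)=. (2,4)=. (3,1)=. (4,3)=. -> step gives (2,1)='.' but target has 'O' -> reject
  (2,1)=. (2,4)=. (3,1)=. (4,3)=O -> step gives (2,1)='.' but target has 'O' -> reject
  (2,1)=. (2,4)=. (3,1)=O (4,3)=. -> step reproduces the target at every cell -> ACCEPT
  (2,1)=. (2,4)=. (3,1)=O (4,3)=O -> step gives (3,4)='O' but target has '.' -> reject
  (2,1)=. (2,4)=O (3,1)=. (4,3)=. -> step gives (1,3)='.' but target has 'O' -> reject
  (2,1)=. (2,4)=O (3,1)=. (4,3)=O -> step gives (1,3)='.' but target has 'O' -> reject
  (2,1)=. (2,4)=O (3,1)=O (4,3)=. -> step gives (1,3)='.' but target has 'O' -> reject
  (2,1)=. (2,4)=O (3,1)=O (4,3)=O -> step gives (1,3)='.' but target has 'O' -> reject
  (2,1)=O (2,4)=. (3,1)=. (4,3)=. -> step gives (1,1)='O' but target has '.' -> reject
  (2,1)=O (2,4)=. (3,1)=. (4,3)=O -> step gives (1,1)='O' but target has '.' -> reject
  (2,1)=O (2,4)=. (3,1)=O (4,3)=. -> step gives (1,1)='O' but target has '.' -> reject
  (2,1)=O (2,4)=. (3,1)=O (4,3)=O -> step gives (1,1)='O' but target has '.' -> reject
  (2,1)=O (2,4)=O (3,1)=. (4,3)=. -> step gives (1,1)='O' but target has '.' -> reject
  (2,1)=O (2,4)=O (3,1)=. (4,3)=O -> step gives (1,1)='O' but target has '.' -> reject
  (2,1)=O (2,4)=O (3,1)=O (4,3)=. -> step gives (1,1)='O' but target has '.' -> reject
  (2,1)=O (2,4)=O (3,1)=O (4,3)=O -> step gives (1,1)='O' but target has '.' -> reject
Unique solution: (2,1)=dead, (2,4)=dead, (3,1)=live, (4,3)=dead.
Check: live-neighbor counts of every cell in the completed generation 0:
02242
12132
13453
12241
13241
Applying B3/S23 to generation 0 with these counts gives:
....O
...OO
.O..O
.OO..
.OO..
which matches the target exactly.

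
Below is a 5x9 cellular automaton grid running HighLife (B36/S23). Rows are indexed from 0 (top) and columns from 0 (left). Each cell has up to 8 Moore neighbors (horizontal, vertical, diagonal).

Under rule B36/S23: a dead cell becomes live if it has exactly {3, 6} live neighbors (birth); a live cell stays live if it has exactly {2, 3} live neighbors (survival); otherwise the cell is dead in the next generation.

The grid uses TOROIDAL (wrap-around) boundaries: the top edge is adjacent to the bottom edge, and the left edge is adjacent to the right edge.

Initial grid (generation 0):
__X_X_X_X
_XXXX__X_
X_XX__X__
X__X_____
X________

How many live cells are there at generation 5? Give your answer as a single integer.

Simulating step by step:
Generation 0 (given above): 16 live cells
Generation 1: 21 live cells
X_X_XX_XX
X___X_XXX
X_______X
X_XX____X
XX_X____X
Generation 2: 10 live cells
__X_XX___
___XX_X__
___X_____
__XX___X_
_________
Generation 3: 7 live cells
____XX___
__X______
_________
__XX_____
__X_X____
Generation 4: 9 live cells
____XX___
_________
__XX_____
__XX_____
__X_XX___
Generation 5: 10 live cells
___XXX___
___XX____
__XX_____
_X_______
__X__X___
Population at generation 5: 10

Answer: 10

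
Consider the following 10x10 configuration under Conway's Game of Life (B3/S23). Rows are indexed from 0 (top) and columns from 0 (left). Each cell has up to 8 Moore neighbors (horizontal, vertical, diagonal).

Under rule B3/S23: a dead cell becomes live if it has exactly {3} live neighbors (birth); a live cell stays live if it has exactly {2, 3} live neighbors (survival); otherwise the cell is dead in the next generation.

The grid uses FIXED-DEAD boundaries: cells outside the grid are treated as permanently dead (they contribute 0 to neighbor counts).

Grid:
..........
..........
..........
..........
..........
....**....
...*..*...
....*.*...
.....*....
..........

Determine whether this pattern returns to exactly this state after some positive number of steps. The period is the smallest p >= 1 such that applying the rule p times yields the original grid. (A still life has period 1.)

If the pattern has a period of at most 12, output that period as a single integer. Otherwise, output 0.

Simulating and comparing each generation to the original:
Gen 0 (original, given above): 7 live cells
Gen 1: 7 live cells, MATCHES original -> period = 1

Answer: 1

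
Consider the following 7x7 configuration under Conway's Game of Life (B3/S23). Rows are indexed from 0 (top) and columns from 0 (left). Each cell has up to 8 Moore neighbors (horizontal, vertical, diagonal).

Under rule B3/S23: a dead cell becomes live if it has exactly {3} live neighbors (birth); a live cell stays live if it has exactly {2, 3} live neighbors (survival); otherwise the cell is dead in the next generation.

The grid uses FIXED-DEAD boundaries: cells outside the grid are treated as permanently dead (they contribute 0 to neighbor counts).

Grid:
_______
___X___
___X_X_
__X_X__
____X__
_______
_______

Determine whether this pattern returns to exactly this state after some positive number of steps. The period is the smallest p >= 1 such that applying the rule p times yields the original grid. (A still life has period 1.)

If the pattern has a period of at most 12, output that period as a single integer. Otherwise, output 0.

Answer: 2

Derivation:
Simulating and comparing each generation to the original:
Gen 0 (original, given above): 6 live cells
Gen 1: 6 live cells, differs from original
Gen 2: 6 live cells, MATCHES original -> period = 2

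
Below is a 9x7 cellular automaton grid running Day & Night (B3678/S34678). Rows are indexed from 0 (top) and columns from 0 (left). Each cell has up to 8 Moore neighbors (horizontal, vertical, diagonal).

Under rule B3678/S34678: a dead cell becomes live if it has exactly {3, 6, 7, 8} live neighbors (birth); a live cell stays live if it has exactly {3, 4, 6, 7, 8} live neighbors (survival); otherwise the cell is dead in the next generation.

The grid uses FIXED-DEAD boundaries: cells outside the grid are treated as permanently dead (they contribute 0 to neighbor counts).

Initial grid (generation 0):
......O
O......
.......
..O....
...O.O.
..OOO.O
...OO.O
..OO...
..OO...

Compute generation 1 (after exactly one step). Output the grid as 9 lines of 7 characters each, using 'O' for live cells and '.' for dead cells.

Answer: .......
.......
.......
.......
...O...
..O....
...OO..
..O....
..OO...

Derivation:
Simulating step by step:
Generation 0 (given above): 16 live cells
Generation 1: 7 live cells
(generation 1 grid is the final answer)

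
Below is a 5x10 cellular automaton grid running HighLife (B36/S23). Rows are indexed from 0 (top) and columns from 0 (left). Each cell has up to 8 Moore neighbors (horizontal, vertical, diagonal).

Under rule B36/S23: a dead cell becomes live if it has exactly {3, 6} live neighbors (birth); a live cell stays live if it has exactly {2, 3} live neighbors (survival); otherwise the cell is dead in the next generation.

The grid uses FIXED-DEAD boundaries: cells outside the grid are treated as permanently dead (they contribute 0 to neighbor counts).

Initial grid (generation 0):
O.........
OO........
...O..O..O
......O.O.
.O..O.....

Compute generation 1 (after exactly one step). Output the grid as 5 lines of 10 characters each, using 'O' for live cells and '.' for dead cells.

Answer: OO........
OO........
.......O..
.....O.O..
..........

Derivation:
Simulating step by step:
Generation 0 (given above): 10 live cells
Generation 1: 7 live cells
(generation 1 grid is the final answer)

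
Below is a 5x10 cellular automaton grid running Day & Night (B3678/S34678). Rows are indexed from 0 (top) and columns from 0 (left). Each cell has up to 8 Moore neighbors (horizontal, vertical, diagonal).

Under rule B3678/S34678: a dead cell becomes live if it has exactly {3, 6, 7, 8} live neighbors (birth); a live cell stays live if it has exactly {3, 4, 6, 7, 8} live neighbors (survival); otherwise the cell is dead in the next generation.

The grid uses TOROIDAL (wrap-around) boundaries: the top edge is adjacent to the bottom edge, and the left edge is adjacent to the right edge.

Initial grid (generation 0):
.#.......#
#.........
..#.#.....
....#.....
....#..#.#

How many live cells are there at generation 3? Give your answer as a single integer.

Simulating step by step:
Generation 0 (given above): 9 live cells
Generation 1: 6 live cells
........#.
.#........
...#......
.....#....
#.......#.
Generation 2: 2 live cells
.........#
..........
..........
..........
.........#
Generation 3: 0 live cells
..........
..........
..........
..........
..........
Population at generation 3: 0

Answer: 0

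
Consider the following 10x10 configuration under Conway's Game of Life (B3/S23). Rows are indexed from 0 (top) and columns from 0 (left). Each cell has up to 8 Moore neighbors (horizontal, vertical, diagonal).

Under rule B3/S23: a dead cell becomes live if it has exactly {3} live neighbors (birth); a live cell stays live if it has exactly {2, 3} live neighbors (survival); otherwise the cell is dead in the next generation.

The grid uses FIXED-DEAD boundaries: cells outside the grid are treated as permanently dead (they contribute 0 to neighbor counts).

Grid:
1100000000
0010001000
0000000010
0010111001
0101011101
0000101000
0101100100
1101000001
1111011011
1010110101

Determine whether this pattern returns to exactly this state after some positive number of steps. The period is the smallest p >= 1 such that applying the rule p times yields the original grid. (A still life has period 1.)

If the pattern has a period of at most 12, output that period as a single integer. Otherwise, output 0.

Answer: 0

Derivation:
Simulating and comparing each generation to the original:
Gen 0 (original, given above): 40 live cells
Gen 1: 33 live cells, differs from original
Gen 2: 22 live cells, differs from original
Gen 3: 18 live cells, differs from original
Gen 4: 18 live cells, differs from original
Gen 5: 12 live cells, differs from original
Gen 6: 14 live cells, differs from original
Gen 7: 13 live cells, differs from original
Gen 8: 18 live cells, differs from original
Gen 9: 10 live cells, differs from original
Gen 10: 6 live cells, differs from original
Gen 11: 3 live cells, differs from original
Gen 12: 4 live cells, differs from original
No period found within 12 steps.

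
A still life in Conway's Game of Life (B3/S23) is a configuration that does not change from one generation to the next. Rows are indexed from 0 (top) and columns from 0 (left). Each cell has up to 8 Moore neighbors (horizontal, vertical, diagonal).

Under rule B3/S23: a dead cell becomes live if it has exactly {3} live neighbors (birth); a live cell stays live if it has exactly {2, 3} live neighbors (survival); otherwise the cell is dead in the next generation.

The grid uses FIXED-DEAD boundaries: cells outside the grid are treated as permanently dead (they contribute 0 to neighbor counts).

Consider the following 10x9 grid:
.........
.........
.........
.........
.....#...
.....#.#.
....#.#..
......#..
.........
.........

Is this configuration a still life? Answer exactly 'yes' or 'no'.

Answer: no

Derivation:
Compute generation 1 and compare to generation 0 (given above):
Generation 1:
.........
.........
.........
.........
......#..
....##...
......##.
.....#...
.........
.........
Cell (4,5) differs: gen0=1 vs gen1=0 -> NOT a still life.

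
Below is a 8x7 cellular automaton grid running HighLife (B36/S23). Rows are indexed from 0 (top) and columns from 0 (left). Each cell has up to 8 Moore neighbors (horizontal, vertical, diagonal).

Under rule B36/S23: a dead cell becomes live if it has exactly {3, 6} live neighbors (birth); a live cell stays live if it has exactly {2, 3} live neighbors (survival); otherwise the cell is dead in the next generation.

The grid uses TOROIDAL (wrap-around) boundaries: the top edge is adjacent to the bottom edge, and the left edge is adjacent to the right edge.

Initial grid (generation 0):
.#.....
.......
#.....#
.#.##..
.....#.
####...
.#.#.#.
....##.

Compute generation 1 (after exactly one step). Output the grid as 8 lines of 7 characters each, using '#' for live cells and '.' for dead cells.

Answer: .......
#......
#......
#...###
#......
##.#..#
##.#.##
..#.##.

Derivation:
Simulating step by step:
Generation 0 (given above): 16 live cells
Generation 1: 19 live cells
(generation 1 grid is the final answer)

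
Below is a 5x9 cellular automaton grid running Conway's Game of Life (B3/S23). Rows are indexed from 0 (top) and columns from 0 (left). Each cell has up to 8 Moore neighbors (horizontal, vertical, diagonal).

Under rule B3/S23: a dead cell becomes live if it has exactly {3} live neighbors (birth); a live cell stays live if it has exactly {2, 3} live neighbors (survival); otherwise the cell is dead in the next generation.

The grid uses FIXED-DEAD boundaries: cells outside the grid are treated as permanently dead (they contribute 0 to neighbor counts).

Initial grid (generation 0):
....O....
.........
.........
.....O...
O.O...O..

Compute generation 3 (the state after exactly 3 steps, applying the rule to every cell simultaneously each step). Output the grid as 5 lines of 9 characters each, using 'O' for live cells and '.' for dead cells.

Answer: .........
.........
.........
.........
.........

Derivation:
Simulating step by step:
Generation 0 (given above): 5 live cells
Generation 1: 0 live cells
.........
.........
.........
.........
.........
Generation 2: 0 live cells
.........
.........
.........
.........
.........
Generation 3: 0 live cells
(generation 3 grid is the final answer)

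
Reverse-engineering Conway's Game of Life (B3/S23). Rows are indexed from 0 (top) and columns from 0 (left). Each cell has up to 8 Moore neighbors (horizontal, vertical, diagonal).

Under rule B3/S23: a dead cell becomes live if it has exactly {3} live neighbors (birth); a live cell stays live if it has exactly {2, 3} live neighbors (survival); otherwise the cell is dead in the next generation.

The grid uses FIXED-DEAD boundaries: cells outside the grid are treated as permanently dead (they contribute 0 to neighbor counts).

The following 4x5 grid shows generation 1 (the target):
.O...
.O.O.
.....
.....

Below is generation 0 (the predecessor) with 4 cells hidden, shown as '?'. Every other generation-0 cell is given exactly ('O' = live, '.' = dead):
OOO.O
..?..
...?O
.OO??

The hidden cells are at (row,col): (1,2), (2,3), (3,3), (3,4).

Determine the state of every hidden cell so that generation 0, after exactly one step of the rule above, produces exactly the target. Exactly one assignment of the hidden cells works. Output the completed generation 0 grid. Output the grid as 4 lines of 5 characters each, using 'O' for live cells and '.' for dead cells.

Answer: OOO.O
.....
....O
.OO..

Derivation:
Hidden generation-0 cells (in order): (1,2), (2,3), (3,3), (3,4).
A hidden cell only influences target cells in its own 3x3 neighborhood. Try each of the 2^4 = 16 assignments, step the completed generation 0 forward once under B3/S23, and compare with the target:
  (1,2)=. (2,3)=. (3,3)=. (3,4)=. -> step reproduces the target at every cell -> ACCEPT
  (1,2)=. (2,3)=. (3,3)=. (3,4)=O -> step gives (2,3)='O' but target has '.' -> reject
  (1,2)=. (2,3)=. (3,3)=O (3,4)=. -> step gives (2,2)='O' but target has '.' -> reject
  (1,2)=. (2,3)=. (3,3)=O (3,4)=O -> step gives (2,2)='O' but target has '.' -> reject
  (1,2)=. (2,3)=O (3,3)=. (3,4)=. -> step gives (1,2)='O' but target has '.' -> reject
  (1,2)=. (2,3)=O (3,3)=. (3,4)=O -> step gives (1,2)='O' but target has '.' -> reject
  (1,2)=. (2,3)=O (3,3)=O (3,4)=. -> step gives (1,2)='O' but target has '.' -> reject
  (1,2)=. (2,3)=O (3,3)=O (3,4)=O -> step gives (1,2)='O' but target has '.' -> reject
  (1,2)=O (2,3)=. (3,3)=. (3,4)=. -> step gives (0,2)='O' but target has '.' -> reject
  (1,2)=O (2,3)=. (3,3)=. (3,4)=O -> step gives (0,2)='O' but target has '.' -> reject
  (1,2)=O (2,3)=. (3,3)=O (3,4)=. -> step gives (0,2)='O' but target has '.' -> reject
  (1,2)=O (2,3)=. (3,3)=O (3,4)=O -> step gives (0,2)='O' but target has '.' -> reject
  (1,2)=O (2,3)=O (3,3)=. (3,4)=. -> step gives (0,2)='O' but target has '.' -> reject
  (1,2)=O (2,3)=O (3,3)=. (3,4)=O -> step gives (0,2)='O' but target has '.' -> reject
  (1,2)=O (2,3)=O (3,3)=O (3,4)=. -> step gives (0,2)='O' but target has '.' -> reject
  (1,2)=O (2,3)=O (3,3)=O (3,4)=O -> step gives (0,2)='O' but target has '.' -> reject
Unique solution: (1,2)=dead, (2,3)=dead, (3,3)=dead, (3,4)=dead.
Check: live-neighbor counts of every cell in the completed generation 0:
12120
23232
12220
11121
Applying B3/S23 to generation 0 with these counts gives:
.O...
.O.O.
.....
.....
which matches the target exactly.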